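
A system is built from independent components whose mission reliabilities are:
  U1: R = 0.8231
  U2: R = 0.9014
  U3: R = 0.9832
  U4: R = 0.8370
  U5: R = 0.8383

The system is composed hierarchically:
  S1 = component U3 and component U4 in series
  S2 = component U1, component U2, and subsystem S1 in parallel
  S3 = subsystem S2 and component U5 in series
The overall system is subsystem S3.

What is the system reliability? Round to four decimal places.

Series (U3 and U4): 0.983200 × 0.837000 = 0.822938
Parallel (U1, U2, and [0.822938]): 1 − (1 − 0.823100)(1 − 0.901400)(1 − 0.822938) = 0.996912
Series ([0.996912] and U5): 0.996912 × 0.838300 = 0.8357

0.8357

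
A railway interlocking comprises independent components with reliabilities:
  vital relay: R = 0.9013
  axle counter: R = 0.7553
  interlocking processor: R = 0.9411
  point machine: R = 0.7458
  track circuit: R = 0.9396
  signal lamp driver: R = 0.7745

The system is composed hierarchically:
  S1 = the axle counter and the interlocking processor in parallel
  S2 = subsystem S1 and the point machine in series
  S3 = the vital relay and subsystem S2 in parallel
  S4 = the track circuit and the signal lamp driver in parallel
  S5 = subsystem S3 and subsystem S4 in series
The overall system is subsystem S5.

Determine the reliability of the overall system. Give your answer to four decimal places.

Parallel (axle counter and interlocking processor): 1 − (1 − 0.755300)(1 − 0.941100) = 0.985587
Series ([0.985587] and point machine): 0.985587 × 0.745800 = 0.735051
Parallel (vital relay and [0.735051]): 1 − (1 − 0.901300)(1 − 0.735051) = 0.973850
Parallel (track circuit and signal lamp driver): 1 − (1 − 0.939600)(1 − 0.774500) = 0.986380
Series ([0.973850] and [0.986380]): 0.973850 × 0.986380 = 0.9606

0.9606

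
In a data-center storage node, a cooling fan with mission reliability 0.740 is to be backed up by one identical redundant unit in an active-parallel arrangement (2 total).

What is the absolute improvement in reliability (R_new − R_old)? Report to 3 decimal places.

0.192

R_before = 0.740
R_after = 1 − (1 − 0.740)^2 = 0.932
ΔR = 0.932 − 0.740 = 0.192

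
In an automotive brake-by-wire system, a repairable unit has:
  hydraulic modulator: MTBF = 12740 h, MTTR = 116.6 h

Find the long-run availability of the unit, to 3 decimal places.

A(hydraulic modulator) = MTBF/(MTBF+MTTR) = 12740/(12740+116.6) = 0.991

0.991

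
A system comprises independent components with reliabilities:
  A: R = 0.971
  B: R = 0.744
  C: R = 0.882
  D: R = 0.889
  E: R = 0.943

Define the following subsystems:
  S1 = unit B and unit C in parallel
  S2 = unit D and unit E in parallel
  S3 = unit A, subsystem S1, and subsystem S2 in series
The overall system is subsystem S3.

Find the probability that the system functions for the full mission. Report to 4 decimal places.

Parallel (B and C): 1 − (1 − 0.744000)(1 − 0.882000) = 0.969792
Parallel (D and E): 1 − (1 − 0.889000)(1 − 0.943000) = 0.993673
Series (A, [0.969792], and [0.993673]): 0.971000 × 0.969792 × 0.993673 = 0.9357

0.9357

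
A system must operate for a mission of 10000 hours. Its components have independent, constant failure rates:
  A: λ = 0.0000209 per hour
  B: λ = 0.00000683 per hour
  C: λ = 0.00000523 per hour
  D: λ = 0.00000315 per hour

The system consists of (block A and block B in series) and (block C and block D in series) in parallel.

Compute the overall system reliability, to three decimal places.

R(A) = exp(−0.0000209 × 10000) = 0.81140
R(B) = exp(−0.00000683 × 10000) = 0.93398
R(C) = exp(−0.00000523 × 10000) = 0.94904
R(D) = exp(−0.00000315 × 10000) = 0.96899
Series (A and B): 0.81140 × 0.93398 = 0.75783
Series (C and D): 0.94904 × 0.96899 = 0.91961
Parallel ([0.75783] and [0.91961]): 1 − (1 − 0.75783)(1 − 0.91961) = 0.981

0.981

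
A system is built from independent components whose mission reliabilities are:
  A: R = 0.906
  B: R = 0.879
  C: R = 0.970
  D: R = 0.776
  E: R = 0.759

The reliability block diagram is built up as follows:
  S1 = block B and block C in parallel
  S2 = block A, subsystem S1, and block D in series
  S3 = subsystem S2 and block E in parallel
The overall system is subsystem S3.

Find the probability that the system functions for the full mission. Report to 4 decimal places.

0.9278

Parallel (B and C): 1 − (1 − 0.879000)(1 − 0.970000) = 0.996370
Series (A, [0.996370], and D): 0.906000 × 0.996370 × 0.776000 = 0.700504
Parallel ([0.700504] and E): 1 − (1 − 0.700504)(1 − 0.759000) = 0.9278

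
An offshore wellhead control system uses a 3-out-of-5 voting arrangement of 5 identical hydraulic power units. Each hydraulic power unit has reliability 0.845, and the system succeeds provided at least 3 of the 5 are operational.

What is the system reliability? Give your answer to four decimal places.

0.9709

R = Σ_{i=3}^{5} C(5,i) p^i (1−p)^{5−i} with p = 0.845
C(5,3)·0.845^3·0.155^2 = 0.144955
C(5,4)·0.845^4·0.155^1 = 0.395120
C(5,5)·0.845^5·0.155^0 = 0.430808
Sum = 0.9709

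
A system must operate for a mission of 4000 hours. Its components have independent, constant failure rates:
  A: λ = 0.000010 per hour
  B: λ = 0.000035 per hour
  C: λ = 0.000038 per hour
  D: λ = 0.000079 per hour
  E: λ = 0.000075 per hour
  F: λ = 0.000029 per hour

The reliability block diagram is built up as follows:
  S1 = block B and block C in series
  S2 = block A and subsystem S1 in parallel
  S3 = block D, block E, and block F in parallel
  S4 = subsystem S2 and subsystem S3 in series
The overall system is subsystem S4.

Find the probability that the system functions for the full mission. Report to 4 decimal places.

R(A) = exp(−0.000010 × 4000) = 0.960789
R(B) = exp(−0.000035 × 4000) = 0.869358
R(C) = exp(−0.000038 × 4000) = 0.858988
R(D) = exp(−0.000079 × 4000) = 0.729059
R(E) = exp(−0.000075 × 4000) = 0.740818
R(F) = exp(−0.000029 × 4000) = 0.890475
Series (B and C): 0.869358 × 0.858988 = 0.746768
Parallel (A and [0.746768]): 1 − (1 − 0.960789)(1 − 0.746768) = 0.990071
Parallel (D, E, and F): 1 − (1 − 0.729059)(1 − 0.740818)(1 − 0.890475) = 0.992309
Series ([0.990071] and [0.992309]): 0.990071 × 0.992309 = 0.9825

0.9825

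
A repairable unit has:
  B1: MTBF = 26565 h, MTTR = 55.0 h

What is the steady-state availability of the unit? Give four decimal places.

A(B1) = MTBF/(MTBF+MTTR) = 26565/(26565+55.0) = 0.9979

0.9979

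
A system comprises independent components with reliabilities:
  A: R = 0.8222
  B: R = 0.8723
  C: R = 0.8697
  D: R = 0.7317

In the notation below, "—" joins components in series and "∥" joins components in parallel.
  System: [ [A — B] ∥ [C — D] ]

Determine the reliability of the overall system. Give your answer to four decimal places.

Series (A and B): 0.822200 × 0.872300 = 0.717205
Series (C and D): 0.869700 × 0.731700 = 0.636359
Parallel ([0.717205] and [0.636359]): 1 − (1 − 0.717205)(1 − 0.636359) = 0.8972

0.8972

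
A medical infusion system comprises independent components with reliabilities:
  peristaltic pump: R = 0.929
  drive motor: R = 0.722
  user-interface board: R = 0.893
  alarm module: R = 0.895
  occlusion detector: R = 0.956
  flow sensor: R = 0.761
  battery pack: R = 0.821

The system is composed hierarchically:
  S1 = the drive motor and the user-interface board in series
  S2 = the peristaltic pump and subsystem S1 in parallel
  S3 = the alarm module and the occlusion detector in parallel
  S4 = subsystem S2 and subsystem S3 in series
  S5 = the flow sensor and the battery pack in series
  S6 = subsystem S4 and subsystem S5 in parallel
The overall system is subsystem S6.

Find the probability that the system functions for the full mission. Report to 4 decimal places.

Series (drive motor and user-interface board): 0.722000 × 0.893000 = 0.644746
Parallel (peristaltic pump and [0.644746]): 1 − (1 − 0.929000)(1 − 0.644746) = 0.974777
Parallel (alarm module and occlusion detector): 1 − (1 − 0.895000)(1 − 0.956000) = 0.995380
Series ([0.974777] and [0.995380]): 0.974777 × 0.995380 = 0.970274
Series (flow sensor and battery pack): 0.761000 × 0.821000 = 0.624781
Parallel ([0.970274] and [0.624781]): 1 − (1 − 0.970274)(1 − 0.624781) = 0.9888

0.9888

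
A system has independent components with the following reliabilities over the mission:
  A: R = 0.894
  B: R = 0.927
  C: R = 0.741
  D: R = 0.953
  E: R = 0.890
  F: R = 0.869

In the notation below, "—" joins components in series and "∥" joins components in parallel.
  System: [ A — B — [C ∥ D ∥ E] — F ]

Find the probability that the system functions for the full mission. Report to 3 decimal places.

Parallel (C, D, and E): 1 − (1 − 0.74100)(1 − 0.95300)(1 − 0.89000) = 0.99866
Series (A, B, [0.99866], and F): 0.89400 × 0.92700 × 0.99866 × 0.86900 = 0.719

0.719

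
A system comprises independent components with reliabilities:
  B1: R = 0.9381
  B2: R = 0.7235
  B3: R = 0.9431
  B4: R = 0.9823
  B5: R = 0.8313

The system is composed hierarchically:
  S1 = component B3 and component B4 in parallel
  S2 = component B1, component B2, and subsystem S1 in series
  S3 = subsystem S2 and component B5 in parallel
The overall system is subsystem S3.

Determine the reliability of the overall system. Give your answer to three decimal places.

0.946

Parallel (B3 and B4): 1 − (1 − 0.94310)(1 − 0.98230) = 0.99899
Series (B1, B2, and [0.99899]): 0.93810 × 0.72350 × 0.99899 = 0.67803
Parallel ([0.67803] and B5): 1 − (1 − 0.67803)(1 − 0.83130) = 0.946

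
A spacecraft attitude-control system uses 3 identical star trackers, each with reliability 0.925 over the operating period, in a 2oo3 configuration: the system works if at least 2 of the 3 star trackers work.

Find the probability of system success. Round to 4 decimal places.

0.9840

R = Σ_{i=2}^{3} C(3,i) p^i (1−p)^{3−i} with p = 0.925
C(3,2)·0.925^2·0.075^1 = 0.192516
C(3,3)·0.925^3·0.075^0 = 0.791453
Sum = 0.9840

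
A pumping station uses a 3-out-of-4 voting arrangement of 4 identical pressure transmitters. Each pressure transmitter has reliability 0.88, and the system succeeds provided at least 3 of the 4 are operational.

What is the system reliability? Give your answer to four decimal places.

R = Σ_{i=3}^{4} C(4,i) p^i (1−p)^{4−i} with p = 0.88
C(4,3)·0.88^3·0.12^1 = 0.327107
C(4,4)·0.88^4·0.12^0 = 0.599695
Sum = 0.9268

0.9268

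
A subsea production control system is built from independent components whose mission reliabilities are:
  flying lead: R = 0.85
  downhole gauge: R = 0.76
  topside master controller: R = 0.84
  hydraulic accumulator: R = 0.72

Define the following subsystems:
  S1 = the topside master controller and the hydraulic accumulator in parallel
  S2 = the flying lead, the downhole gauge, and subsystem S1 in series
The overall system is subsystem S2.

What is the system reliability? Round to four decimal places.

0.6171

Parallel (topside master controller and hydraulic accumulator): 1 − (1 − 0.840000)(1 − 0.720000) = 0.955200
Series (flying lead, downhole gauge, and [0.955200]): 0.850000 × 0.760000 × 0.955200 = 0.6171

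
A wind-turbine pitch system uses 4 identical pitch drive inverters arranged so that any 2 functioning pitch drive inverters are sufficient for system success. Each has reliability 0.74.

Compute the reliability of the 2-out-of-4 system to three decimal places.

R = Σ_{i=2}^{4} C(4,i) p^i (1−p)^{4−i} with p = 0.74
C(4,2)·0.74^2·0.26^2 = 0.22211
C(4,3)·0.74^3·0.26^1 = 0.42143
C(4,4)·0.74^4·0.26^0 = 0.29987
Sum = 0.943

0.943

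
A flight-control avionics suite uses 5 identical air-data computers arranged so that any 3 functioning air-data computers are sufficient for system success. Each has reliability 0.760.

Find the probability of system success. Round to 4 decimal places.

R = Σ_{i=3}^{5} C(5,i) p^i (1−p)^{5−i} with p = 0.760
C(5,3)·0.760^3·0.240^2 = 0.252850
C(5,4)·0.760^4·0.240^1 = 0.400346
C(5,5)·0.760^5·0.240^0 = 0.253553
Sum = 0.9067

0.9067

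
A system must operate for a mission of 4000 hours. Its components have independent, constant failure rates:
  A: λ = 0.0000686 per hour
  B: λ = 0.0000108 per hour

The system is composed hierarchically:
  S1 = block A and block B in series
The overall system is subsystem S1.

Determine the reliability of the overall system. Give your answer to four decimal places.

R(A) = exp(−0.0000686 × 4000) = 0.760028
R(B) = exp(−0.0000108 × 4000) = 0.957720
Series (A and B): 0.760028 × 0.957720 = 0.7279

0.7279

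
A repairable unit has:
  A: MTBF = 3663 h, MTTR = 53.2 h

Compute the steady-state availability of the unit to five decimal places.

0.98568

A(A) = MTBF/(MTBF+MTTR) = 3663/(3663+53.2) = 0.98568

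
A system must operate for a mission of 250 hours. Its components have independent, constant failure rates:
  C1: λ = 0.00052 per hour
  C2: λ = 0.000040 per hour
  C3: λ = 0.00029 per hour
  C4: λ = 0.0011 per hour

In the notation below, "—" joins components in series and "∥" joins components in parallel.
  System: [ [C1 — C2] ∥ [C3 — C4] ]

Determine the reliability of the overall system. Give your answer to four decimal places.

R(C1) = exp(−0.00052 × 250) = 0.878095
R(C2) = exp(−0.000040 × 250) = 0.990050
R(C3) = exp(−0.00029 × 250) = 0.930066
R(C4) = exp(−0.0011 × 250) = 0.759572
Series (C1 and C2): 0.878095 × 0.990050 = 0.869358
Series (C3 and C4): 0.930066 × 0.759572 = 0.706452
Parallel ([0.869358] and [0.706452]): 1 − (1 − 0.869358)(1 − 0.706452) = 0.9617

0.9617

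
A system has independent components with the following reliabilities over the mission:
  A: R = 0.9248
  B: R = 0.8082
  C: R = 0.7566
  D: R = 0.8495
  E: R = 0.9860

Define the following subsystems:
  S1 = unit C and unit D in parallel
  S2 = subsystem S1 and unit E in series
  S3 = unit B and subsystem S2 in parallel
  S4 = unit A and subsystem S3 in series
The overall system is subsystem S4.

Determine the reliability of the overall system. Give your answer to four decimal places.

0.9159

Parallel (C and D): 1 − (1 − 0.756600)(1 − 0.849500) = 0.963368
Series ([0.963368] and E): 0.963368 × 0.986000 = 0.949881
Parallel (B and [0.949881]): 1 − (1 − 0.808200)(1 − 0.949881) = 0.990387
Series (A and [0.990387]): 0.924800 × 0.990387 = 0.9159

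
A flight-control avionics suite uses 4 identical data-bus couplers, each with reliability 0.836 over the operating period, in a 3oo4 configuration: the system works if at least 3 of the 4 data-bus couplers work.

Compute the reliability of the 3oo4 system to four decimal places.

R = Σ_{i=3}^{4} C(4,i) p^i (1−p)^{4−i} with p = 0.836
C(4,3)·0.836^3·0.164^1 = 0.383286
C(4,4)·0.836^4·0.164^0 = 0.488456
Sum = 0.8717

0.8717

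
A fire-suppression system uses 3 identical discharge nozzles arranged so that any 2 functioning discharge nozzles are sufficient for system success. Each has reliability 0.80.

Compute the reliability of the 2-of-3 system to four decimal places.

0.8960

R = Σ_{i=2}^{3} C(3,i) p^i (1−p)^{3−i} with p = 0.80
C(3,2)·0.80^2·0.20^1 = 0.384000
C(3,3)·0.80^3·0.20^0 = 0.512000
Sum = 0.8960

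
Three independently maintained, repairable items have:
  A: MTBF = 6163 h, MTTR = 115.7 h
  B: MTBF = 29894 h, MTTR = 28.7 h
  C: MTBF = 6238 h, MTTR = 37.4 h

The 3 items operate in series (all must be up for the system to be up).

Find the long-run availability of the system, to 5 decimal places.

0.97479

A(A) = MTBF/(MTBF+MTTR) = 6163/(6163+115.7) = 0.981573
A(B) = MTBF/(MTBF+MTTR) = 29894/(29894+28.7) = 0.999041
A(C) = MTBF/(MTBF+MTTR) = 6238/(6238+37.4) = 0.994040
Series availability: 0.981573 × 0.999041 × 0.994040 = 0.97479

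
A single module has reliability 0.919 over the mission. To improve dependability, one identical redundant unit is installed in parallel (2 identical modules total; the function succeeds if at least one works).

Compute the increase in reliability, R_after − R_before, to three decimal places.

0.074

R_before = 0.919
R_after = 1 − (1 − 0.919)^2 = 0.993
ΔR = 0.993 − 0.919 = 0.074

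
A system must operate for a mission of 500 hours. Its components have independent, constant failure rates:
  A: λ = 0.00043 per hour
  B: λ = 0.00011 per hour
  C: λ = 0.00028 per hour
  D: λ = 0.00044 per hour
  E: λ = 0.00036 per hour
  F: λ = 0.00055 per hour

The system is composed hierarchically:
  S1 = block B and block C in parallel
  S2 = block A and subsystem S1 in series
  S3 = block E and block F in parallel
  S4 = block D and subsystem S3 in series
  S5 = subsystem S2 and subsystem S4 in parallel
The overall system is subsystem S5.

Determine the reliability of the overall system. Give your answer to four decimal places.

0.9544

R(A) = exp(−0.00043 × 500) = 0.806541
R(B) = exp(−0.00011 × 500) = 0.946485
R(C) = exp(−0.00028 × 500) = 0.869358
R(D) = exp(−0.00044 × 500) = 0.802519
R(E) = exp(−0.00036 × 500) = 0.835270
R(F) = exp(−0.00055 × 500) = 0.759572
Parallel (B and C): 1 − (1 − 0.946485)(1 − 0.869358) = 0.993009
Series (A and [0.993009]): 0.806541 × 0.993009 = 0.800902
Parallel (E and F): 1 − (1 − 0.835270)(1 − 0.759572) = 0.960394
Series (D and [0.960394]): 0.802519 × 0.960394 = 0.770734
Parallel ([0.800902] and [0.770734]): 1 − (1 − 0.800902)(1 − 0.770734) = 0.9544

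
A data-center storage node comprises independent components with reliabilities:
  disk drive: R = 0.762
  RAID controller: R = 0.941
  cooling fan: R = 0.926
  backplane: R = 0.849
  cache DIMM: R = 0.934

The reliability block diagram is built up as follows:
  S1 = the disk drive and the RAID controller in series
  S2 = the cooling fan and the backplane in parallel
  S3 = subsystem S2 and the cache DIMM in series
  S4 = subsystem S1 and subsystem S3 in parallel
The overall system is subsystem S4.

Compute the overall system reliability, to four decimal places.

0.9784

Series (disk drive and RAID controller): 0.762000 × 0.941000 = 0.717042
Parallel (cooling fan and backplane): 1 − (1 − 0.926000)(1 − 0.849000) = 0.988826
Series ([0.988826] and cache DIMM): 0.988826 × 0.934000 = 0.923563
Parallel ([0.717042] and [0.923563]): 1 − (1 − 0.717042)(1 − 0.923563) = 0.9784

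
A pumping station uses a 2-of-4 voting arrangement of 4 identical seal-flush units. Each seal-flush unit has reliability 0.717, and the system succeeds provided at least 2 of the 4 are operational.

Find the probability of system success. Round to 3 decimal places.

0.929

R = Σ_{i=2}^{4} C(4,i) p^i (1−p)^{4−i} with p = 0.717
C(4,2)·0.717^2·0.283^2 = 0.24704
C(4,3)·0.717^3·0.283^1 = 0.41726
C(4,4)·0.717^4·0.283^0 = 0.26429
Sum = 0.929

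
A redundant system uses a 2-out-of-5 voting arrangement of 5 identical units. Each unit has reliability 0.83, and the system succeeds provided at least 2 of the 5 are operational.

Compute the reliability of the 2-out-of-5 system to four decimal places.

R = Σ_{i=2}^{5} C(5,i) p^i (1−p)^{5−i} with p = 0.83
C(5,2)·0.83^2·0.17^3 = 0.033846
C(5,3)·0.83^3·0.17^2 = 0.165246
C(5,4)·0.83^4·0.17^1 = 0.403396
C(5,5)·0.83^5·0.17^0 = 0.393904
Sum = 0.9964

0.9964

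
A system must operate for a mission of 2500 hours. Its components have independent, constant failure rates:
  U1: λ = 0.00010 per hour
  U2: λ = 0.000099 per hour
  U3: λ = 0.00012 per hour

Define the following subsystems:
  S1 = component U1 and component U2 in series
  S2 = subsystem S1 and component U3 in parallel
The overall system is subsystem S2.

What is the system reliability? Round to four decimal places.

R(U1) = exp(−0.00010 × 2500) = 0.778801
R(U2) = exp(−0.000099 × 2500) = 0.780750
R(U3) = exp(−0.00012 × 2500) = 0.740818
Series (U1 and U2): 0.778801 × 0.780750 = 0.608049
Parallel ([0.608049] and U3): 1 − (1 − 0.608049)(1 − 0.740818) = 0.8984

0.8984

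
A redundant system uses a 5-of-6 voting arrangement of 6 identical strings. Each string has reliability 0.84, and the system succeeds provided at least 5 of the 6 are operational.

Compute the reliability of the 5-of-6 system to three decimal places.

R = Σ_{i=5}^{6} C(6,i) p^i (1−p)^{6−i} with p = 0.84
C(6,5)·0.84^5·0.16^1 = 0.40148
C(6,6)·0.84^6·0.16^0 = 0.35130
Sum = 0.753

0.753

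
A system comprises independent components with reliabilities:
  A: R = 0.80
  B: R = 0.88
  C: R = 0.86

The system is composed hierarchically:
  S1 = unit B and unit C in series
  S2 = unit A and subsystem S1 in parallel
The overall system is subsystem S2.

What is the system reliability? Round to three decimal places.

0.951

Series (B and C): 0.88000 × 0.86000 = 0.75680
Parallel (A and [0.75680]): 1 − (1 − 0.80000)(1 − 0.75680) = 0.951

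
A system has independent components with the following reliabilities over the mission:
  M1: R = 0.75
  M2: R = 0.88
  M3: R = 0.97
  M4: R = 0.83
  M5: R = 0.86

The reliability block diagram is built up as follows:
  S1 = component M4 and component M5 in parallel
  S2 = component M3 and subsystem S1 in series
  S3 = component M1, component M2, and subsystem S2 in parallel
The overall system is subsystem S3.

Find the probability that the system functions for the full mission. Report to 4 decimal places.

0.9984

Parallel (M4 and M5): 1 − (1 − 0.830000)(1 − 0.860000) = 0.976200
Series (M3 and [0.976200]): 0.970000 × 0.976200 = 0.946914
Parallel (M1, M2, and [0.946914]): 1 − (1 − 0.750000)(1 − 0.880000)(1 − 0.946914) = 0.9984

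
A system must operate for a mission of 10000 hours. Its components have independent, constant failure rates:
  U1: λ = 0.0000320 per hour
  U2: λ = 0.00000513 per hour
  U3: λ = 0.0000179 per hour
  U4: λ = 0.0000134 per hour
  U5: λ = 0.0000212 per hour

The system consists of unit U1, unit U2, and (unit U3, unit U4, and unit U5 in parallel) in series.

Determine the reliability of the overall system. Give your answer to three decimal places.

0.687

R(U1) = exp(−0.0000320 × 10000) = 0.72615
R(U2) = exp(−0.00000513 × 10000) = 0.94999
R(U3) = exp(−0.0000179 × 10000) = 0.83611
R(U4) = exp(−0.0000134 × 10000) = 0.87459
R(U5) = exp(−0.0000212 × 10000) = 0.80896
Parallel (U3, U4, and U5): 1 − (1 − 0.83611)(1 − 0.87459)(1 − 0.80896) = 0.99607
Series (U1, U2, and [0.99607]): 0.72615 × 0.94999 × 0.99607 = 0.687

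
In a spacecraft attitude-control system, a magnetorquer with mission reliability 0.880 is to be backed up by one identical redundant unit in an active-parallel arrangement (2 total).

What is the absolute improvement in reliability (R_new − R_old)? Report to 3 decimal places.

R_before = 0.880
R_after = 1 − (1 − 0.880)^2 = 0.986
ΔR = 0.986 − 0.880 = 0.106

0.106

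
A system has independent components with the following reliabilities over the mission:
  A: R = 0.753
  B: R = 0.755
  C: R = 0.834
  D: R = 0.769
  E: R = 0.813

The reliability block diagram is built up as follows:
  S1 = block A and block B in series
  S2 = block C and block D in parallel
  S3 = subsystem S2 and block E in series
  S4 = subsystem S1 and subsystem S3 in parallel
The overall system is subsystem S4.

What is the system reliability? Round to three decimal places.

0.906

Series (A and B): 0.75300 × 0.75500 = 0.56852
Parallel (C and D): 1 − (1 − 0.83400)(1 − 0.76900) = 0.96165
Series ([0.96165] and E): 0.96165 × 0.81300 = 0.78182
Parallel ([0.56852] and [0.78182]): 1 − (1 − 0.56852)(1 − 0.78182) = 0.906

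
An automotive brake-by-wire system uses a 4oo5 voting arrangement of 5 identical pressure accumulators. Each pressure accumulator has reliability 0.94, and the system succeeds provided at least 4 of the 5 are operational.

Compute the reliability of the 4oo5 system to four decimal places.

0.9681

R = Σ_{i=4}^{5} C(5,i) p^i (1−p)^{5−i} with p = 0.94
C(5,4)·0.94^4·0.06^1 = 0.234225
C(5,5)·0.94^5·0.06^0 = 0.733904
Sum = 0.9681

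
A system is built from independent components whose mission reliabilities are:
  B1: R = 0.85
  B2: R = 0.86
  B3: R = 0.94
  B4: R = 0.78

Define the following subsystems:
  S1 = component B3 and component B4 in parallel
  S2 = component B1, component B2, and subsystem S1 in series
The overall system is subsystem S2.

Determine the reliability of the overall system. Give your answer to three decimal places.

Parallel (B3 and B4): 1 − (1 − 0.94000)(1 − 0.78000) = 0.98680
Series (B1, B2, and [0.98680]): 0.85000 × 0.86000 × 0.98680 = 0.721

0.721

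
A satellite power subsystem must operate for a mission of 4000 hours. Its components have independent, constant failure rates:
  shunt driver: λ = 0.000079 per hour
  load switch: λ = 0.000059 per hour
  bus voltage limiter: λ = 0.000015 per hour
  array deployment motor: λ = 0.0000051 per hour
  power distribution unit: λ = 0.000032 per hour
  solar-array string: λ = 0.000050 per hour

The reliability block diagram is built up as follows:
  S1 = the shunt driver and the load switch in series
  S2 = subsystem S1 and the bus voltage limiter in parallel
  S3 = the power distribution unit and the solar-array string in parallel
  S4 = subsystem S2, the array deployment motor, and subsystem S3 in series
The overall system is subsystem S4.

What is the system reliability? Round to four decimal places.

R(shunt driver) = exp(−0.000079 × 4000) = 0.729059
R(load switch) = exp(−0.000059 × 4000) = 0.789781
R(bus voltage limiter) = exp(−0.000015 × 4000) = 0.941765
R(array deployment motor) = exp(−0.0000051 × 4000) = 0.979807
R(power distribution unit) = exp(−0.000032 × 4000) = 0.879853
R(solar-array string) = exp(−0.000050 × 4000) = 0.818731
Series (shunt driver and load switch): 0.729059 × 0.789781 = 0.575797
Parallel ([0.575797] and bus voltage limiter): 1 − (1 − 0.575797)(1 − 0.941765) = 0.975297
Parallel (power distribution unit and solar-array string): 1 − (1 − 0.879853)(1 − 0.818731) = 0.978221
Series ([0.975297], array deployment motor, and [0.978221]): 0.975297 × 0.979807 × 0.978221 = 0.9348

0.9348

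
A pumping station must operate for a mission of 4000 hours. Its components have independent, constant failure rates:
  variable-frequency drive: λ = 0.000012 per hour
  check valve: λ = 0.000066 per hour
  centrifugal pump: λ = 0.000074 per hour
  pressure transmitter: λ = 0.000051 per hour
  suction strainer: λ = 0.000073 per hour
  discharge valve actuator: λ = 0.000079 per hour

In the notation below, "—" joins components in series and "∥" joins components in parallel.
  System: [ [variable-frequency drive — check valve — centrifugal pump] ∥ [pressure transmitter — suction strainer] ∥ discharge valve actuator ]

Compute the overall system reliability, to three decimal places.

R(variable-frequency drive) = exp(−0.000012 × 4000) = 0.95313
R(check valve) = exp(−0.000066 × 4000) = 0.76797
R(centrifugal pump) = exp(−0.000074 × 4000) = 0.74379
R(pressure transmitter) = exp(−0.000051 × 4000) = 0.81546
R(suction strainer) = exp(−0.000073 × 4000) = 0.74677
R(discharge valve actuator) = exp(−0.000079 × 4000) = 0.72906
Series (variable-frequency drive, check valve, and centrifugal pump): 0.95313 × 0.76797 × 0.74379 = 0.54444
Series (pressure transmitter and suction strainer): 0.81546 × 0.74677 = 0.60896
Parallel ([0.54444], [0.60896], and discharge valve actuator): 1 − (1 − 0.54444)(1 − 0.60896)(1 − 0.72906) = 0.952

0.952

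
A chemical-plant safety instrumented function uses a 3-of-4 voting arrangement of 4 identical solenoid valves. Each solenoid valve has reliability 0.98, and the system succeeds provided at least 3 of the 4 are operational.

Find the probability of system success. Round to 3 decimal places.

R = Σ_{i=3}^{4} C(4,i) p^i (1−p)^{4−i} with p = 0.98
C(4,3)·0.98^3·0.02^1 = 0.07530
C(4,4)·0.98^4·0.02^0 = 0.92237
Sum = 0.998

0.998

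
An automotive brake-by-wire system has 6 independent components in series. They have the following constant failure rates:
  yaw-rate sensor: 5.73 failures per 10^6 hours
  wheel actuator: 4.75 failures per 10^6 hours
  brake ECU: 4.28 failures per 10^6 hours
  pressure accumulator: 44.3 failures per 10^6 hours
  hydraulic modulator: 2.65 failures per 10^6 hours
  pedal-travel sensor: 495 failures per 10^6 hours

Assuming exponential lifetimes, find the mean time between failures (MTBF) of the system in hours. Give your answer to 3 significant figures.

Series of exponential components: λ_sys = Σ λ_i
λ_sys = 0.00000573 + 0.00000475 + 0.00000428 + 0.0000443 + 0.00000265 + 0.000495 = 5.5671e-04 /h
MTBF = 1 / λ_sys = 1800 h

1800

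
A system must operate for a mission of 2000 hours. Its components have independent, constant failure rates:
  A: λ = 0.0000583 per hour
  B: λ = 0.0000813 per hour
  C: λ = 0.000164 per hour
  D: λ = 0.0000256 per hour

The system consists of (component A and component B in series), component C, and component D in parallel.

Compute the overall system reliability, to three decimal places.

0.997

R(A) = exp(−0.0000583 × 2000) = 0.88994
R(B) = exp(−0.0000813 × 2000) = 0.84993
R(C) = exp(−0.000164 × 2000) = 0.72036
R(D) = exp(−0.0000256 × 2000) = 0.95009
Series (A and B): 0.88994 × 0.84993 = 0.75639
Parallel ([0.75639], C, and D): 1 − (1 − 0.75639)(1 − 0.72036)(1 − 0.95009) = 0.997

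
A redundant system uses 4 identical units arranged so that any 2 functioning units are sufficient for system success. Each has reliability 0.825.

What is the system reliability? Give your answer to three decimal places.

R = Σ_{i=2}^{4} C(4,i) p^i (1−p)^{4−i} with p = 0.825
C(4,2)·0.825^2·0.175^2 = 0.12506
C(4,3)·0.825^3·0.175^1 = 0.39306
C(4,4)·0.825^4·0.175^0 = 0.46325
Sum = 0.981

0.981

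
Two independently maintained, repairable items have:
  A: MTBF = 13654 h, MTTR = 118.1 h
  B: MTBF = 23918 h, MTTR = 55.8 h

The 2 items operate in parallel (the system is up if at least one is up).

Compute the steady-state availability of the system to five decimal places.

0.99998

A(A) = MTBF/(MTBF+MTTR) = 13654/(13654+118.1) = 0.991425
A(B) = MTBF/(MTBF+MTTR) = 23918/(23918+55.8) = 0.997672
Parallel availability: 1 − (1 − 0.991425)(1 − 0.997672) = 0.99998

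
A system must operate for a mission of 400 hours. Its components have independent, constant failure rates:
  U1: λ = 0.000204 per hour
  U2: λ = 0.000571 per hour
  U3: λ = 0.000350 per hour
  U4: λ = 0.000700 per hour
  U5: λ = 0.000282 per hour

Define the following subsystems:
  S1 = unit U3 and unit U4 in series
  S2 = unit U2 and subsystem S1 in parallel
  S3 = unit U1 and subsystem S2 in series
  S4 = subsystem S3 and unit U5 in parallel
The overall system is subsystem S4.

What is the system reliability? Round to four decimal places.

0.9848

R(U1) = exp(−0.000204 × 400) = 0.921641
R(U2) = exp(−0.000571 × 400) = 0.795806
R(U3) = exp(−0.000350 × 400) = 0.869358
R(U4) = exp(−0.000700 × 400) = 0.755784
R(U5) = exp(−0.000282 × 400) = 0.893329
Series (U3 and U4): 0.869358 × 0.755784 = 0.657047
Parallel (U2 and [0.657047]): 1 − (1 − 0.795806)(1 − 0.657047) = 0.929971
Series (U1 and [0.929971]): 0.921641 × 0.929971 = 0.857099
Parallel ([0.857099] and U5): 1 − (1 − 0.857099)(1 − 0.893329) = 0.9848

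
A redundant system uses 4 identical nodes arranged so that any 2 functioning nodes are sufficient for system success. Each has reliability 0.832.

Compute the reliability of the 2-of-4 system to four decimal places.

R = Σ_{i=2}^{4} C(4,i) p^i (1−p)^{4−i} with p = 0.832
C(4,2)·0.832^2·0.168^2 = 0.117224
C(4,3)·0.832^3·0.168^1 = 0.387025
C(4,4)·0.832^4·0.168^0 = 0.479174
Sum = 0.9834

0.9834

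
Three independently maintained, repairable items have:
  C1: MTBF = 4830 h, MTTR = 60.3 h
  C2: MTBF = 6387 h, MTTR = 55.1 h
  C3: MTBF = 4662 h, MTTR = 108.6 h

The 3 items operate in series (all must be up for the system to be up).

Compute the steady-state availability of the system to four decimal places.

A(C1) = MTBF/(MTBF+MTTR) = 4830/(4830+60.3) = 0.987669
A(C2) = MTBF/(MTBF+MTTR) = 6387/(6387+55.1) = 0.991447
A(C3) = MTBF/(MTBF+MTTR) = 4662/(4662+108.6) = 0.977236
Series availability: 0.987669 × 0.991447 × 0.977236 = 0.9569

0.9569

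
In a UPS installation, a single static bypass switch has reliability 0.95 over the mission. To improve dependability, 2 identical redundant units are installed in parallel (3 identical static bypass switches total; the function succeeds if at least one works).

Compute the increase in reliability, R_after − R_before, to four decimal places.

R_before = 0.95
R_after = 1 − (1 − 0.95)^3 = 0.9999
ΔR = 0.9999 − 0.95 = 0.0499

0.0499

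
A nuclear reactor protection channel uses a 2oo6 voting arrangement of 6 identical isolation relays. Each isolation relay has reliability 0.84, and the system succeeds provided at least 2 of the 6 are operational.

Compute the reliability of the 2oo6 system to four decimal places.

R = Σ_{i=2}^{6} C(6,i) p^i (1−p)^{6−i} with p = 0.84
C(6,2)·0.84^2·0.16^4 = 0.006936
C(6,3)·0.84^3·0.16^3 = 0.048554
C(6,4)·0.84^4·0.16^2 = 0.191183
C(6,5)·0.84^5·0.16^1 = 0.401483
C(6,6)·0.84^6·0.16^0 = 0.351298
Sum = 0.9995

0.9995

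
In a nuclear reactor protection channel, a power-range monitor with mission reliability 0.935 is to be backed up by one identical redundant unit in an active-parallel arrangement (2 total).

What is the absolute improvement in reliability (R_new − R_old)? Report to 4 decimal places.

R_before = 0.935
R_after = 1 − (1 − 0.935)^2 = 0.9958
ΔR = 0.9958 − 0.935 = 0.0608

0.0608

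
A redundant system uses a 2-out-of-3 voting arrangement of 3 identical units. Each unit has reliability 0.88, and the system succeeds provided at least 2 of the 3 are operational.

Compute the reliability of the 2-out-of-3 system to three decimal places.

0.960

R = Σ_{i=2}^{3} C(3,i) p^i (1−p)^{3−i} with p = 0.88
C(3,2)·0.88^2·0.12^1 = 0.27878
C(3,3)·0.88^3·0.12^0 = 0.68147
Sum = 0.960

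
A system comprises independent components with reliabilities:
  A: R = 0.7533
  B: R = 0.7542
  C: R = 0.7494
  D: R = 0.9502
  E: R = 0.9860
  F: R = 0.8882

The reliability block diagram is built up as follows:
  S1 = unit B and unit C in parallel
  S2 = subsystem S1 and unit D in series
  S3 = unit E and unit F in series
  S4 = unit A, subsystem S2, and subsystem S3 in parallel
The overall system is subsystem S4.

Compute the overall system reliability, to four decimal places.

0.9967

Parallel (B and C): 1 − (1 − 0.754200)(1 − 0.749400) = 0.938403
Series ([0.938403] and D): 0.938403 × 0.950200 = 0.891671
Series (E and F): 0.986000 × 0.888200 = 0.875765
Parallel (A, [0.891671], and [0.875765]): 1 − (1 − 0.753300)(1 − 0.891671)(1 − 0.875765) = 0.9967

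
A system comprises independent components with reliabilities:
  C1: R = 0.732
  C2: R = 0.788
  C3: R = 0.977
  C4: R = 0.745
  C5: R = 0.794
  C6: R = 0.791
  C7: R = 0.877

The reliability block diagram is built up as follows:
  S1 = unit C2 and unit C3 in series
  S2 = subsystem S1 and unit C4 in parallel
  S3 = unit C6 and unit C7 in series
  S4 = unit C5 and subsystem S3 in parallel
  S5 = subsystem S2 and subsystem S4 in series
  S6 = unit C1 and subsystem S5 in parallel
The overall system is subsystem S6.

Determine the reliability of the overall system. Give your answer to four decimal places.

0.9684

Series (C2 and C3): 0.788000 × 0.977000 = 0.769876
Parallel ([0.769876] and C4): 1 − (1 − 0.769876)(1 − 0.745000) = 0.941318
Series (C6 and C7): 0.791000 × 0.877000 = 0.693707
Parallel (C5 and [0.693707]): 1 − (1 − 0.794000)(1 − 0.693707) = 0.936904
Series ([0.941318] and [0.936904]): 0.941318 × 0.936904 = 0.881925
Parallel (C1 and [0.881925]): 1 − (1 − 0.732000)(1 − 0.881925) = 0.9684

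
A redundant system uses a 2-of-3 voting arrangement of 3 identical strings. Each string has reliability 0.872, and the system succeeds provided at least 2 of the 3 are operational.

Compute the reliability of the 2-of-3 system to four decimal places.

0.9550

R = Σ_{i=2}^{3} C(3,i) p^i (1−p)^{3−i} with p = 0.872
C(3,2)·0.872^2·0.128^1 = 0.291987
C(3,3)·0.872^3·0.128^0 = 0.663055
Sum = 0.9550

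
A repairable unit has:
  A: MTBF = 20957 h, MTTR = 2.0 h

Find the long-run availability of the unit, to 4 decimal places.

0.9999

A(A) = MTBF/(MTBF+MTTR) = 20957/(20957+2.0) = 0.9999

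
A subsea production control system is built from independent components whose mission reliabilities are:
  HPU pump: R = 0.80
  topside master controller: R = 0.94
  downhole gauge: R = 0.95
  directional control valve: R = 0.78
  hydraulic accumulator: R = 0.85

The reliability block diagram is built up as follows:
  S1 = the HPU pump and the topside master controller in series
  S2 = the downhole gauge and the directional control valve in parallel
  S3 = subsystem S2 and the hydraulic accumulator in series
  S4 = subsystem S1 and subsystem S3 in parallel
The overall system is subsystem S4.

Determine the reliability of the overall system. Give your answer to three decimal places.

Series (HPU pump and topside master controller): 0.80000 × 0.94000 = 0.75200
Parallel (downhole gauge and directional control valve): 1 − (1 − 0.95000)(1 − 0.78000) = 0.98900
Series ([0.98900] and hydraulic accumulator): 0.98900 × 0.85000 = 0.84065
Parallel ([0.75200] and [0.84065]): 1 − (1 − 0.75200)(1 − 0.84065) = 0.960

0.960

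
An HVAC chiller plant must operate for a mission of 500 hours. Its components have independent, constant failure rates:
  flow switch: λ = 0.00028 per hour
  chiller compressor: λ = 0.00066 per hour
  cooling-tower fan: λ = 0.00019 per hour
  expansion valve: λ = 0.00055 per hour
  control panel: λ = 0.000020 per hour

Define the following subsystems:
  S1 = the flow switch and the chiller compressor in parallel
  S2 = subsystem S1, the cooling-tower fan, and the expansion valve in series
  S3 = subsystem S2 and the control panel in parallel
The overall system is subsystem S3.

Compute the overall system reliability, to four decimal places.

0.9967

R(flow switch) = exp(−0.00028 × 500) = 0.869358
R(chiller compressor) = exp(−0.00066 × 500) = 0.718924
R(cooling-tower fan) = exp(−0.00019 × 500) = 0.909373
R(expansion valve) = exp(−0.00055 × 500) = 0.759572
R(control panel) = exp(−0.000020 × 500) = 0.990050
Parallel (flow switch and chiller compressor): 1 − (1 − 0.869358)(1 − 0.718924) = 0.963280
Series ([0.963280], cooling-tower fan, and expansion valve): 0.963280 × 0.909373 × 0.759572 = 0.665371
Parallel ([0.665371] and control panel): 1 − (1 − 0.665371)(1 − 0.990050) = 0.9967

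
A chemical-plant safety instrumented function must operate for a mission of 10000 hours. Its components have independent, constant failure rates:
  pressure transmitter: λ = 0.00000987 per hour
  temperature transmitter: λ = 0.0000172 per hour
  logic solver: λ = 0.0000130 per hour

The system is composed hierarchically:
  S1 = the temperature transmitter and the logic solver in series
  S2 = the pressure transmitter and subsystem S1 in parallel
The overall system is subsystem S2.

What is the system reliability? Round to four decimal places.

R(pressure transmitter) = exp(−0.00000987 × 10000) = 0.906014
R(temperature transmitter) = exp(−0.0000172 × 10000) = 0.841979
R(logic solver) = exp(−0.0000130 × 10000) = 0.878095
Series (temperature transmitter and logic solver): 0.841979 × 0.878095 = 0.739338
Parallel (pressure transmitter and [0.739338]): 1 − (1 − 0.906014)(1 − 0.739338) = 0.9755

0.9755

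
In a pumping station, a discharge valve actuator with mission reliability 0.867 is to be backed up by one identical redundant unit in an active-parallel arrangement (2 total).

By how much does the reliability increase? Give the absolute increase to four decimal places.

0.1153

R_before = 0.867
R_after = 1 − (1 − 0.867)^2 = 0.9823
ΔR = 0.9823 − 0.867 = 0.1153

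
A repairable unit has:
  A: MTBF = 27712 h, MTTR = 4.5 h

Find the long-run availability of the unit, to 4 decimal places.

A(A) = MTBF/(MTBF+MTTR) = 27712/(27712+4.5) = 0.9998

0.9998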